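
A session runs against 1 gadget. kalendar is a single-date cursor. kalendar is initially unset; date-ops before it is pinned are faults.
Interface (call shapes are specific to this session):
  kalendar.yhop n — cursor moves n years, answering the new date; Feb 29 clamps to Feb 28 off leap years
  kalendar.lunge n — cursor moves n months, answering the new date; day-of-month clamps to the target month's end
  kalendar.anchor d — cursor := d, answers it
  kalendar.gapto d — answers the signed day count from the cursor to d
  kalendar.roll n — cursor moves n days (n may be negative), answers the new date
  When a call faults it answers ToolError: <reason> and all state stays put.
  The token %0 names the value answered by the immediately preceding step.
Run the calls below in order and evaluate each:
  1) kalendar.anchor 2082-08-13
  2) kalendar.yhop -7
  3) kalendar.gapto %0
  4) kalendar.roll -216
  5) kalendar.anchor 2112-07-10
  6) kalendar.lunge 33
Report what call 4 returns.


Invoking anchor(2082-08-13), and observe 2082-08-13.
I run yhop(-7), → 2075-08-13.
I run gapto(%0), → 0.
I invoke roll(-216), which returns 2075-01-09.
I run anchor(2112-07-10), and observe 2112-07-10.
Now I run lunge(33), — result: 2115-04-10.

Answer: 2075-01-09


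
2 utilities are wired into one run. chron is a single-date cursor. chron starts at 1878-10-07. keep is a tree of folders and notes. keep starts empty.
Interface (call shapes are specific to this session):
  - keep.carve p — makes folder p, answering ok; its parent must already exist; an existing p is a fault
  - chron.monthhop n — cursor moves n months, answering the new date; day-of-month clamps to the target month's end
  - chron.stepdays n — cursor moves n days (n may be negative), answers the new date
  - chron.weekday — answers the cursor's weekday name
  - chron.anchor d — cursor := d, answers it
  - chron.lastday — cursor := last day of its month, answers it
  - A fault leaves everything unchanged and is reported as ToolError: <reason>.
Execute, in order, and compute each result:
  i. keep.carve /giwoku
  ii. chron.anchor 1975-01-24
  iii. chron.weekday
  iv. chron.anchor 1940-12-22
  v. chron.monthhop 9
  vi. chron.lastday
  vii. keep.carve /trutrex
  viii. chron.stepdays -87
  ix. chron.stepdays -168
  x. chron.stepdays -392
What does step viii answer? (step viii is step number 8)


Answer: 1941-07-05

Derivation:
CALL carve[p=/giwoku]
RET  ok
CALL anchor[d=1975-01-24]
RET  1975-01-24
CALL weekday[]
RET  Friday
CALL anchor[d=1940-12-22]
RET  1940-12-22
CALL monthhop[n=9]
RET  1941-09-22
CALL lastday[]
RET  1941-09-30
CALL carve[p=/trutrex]
RET  ok
CALL stepdays[n=-87]
RET  1941-07-05
CALL stepdays[n=-168]
RET  1941-01-18
CALL stepdays[n=-392]
RET  1939-12-23


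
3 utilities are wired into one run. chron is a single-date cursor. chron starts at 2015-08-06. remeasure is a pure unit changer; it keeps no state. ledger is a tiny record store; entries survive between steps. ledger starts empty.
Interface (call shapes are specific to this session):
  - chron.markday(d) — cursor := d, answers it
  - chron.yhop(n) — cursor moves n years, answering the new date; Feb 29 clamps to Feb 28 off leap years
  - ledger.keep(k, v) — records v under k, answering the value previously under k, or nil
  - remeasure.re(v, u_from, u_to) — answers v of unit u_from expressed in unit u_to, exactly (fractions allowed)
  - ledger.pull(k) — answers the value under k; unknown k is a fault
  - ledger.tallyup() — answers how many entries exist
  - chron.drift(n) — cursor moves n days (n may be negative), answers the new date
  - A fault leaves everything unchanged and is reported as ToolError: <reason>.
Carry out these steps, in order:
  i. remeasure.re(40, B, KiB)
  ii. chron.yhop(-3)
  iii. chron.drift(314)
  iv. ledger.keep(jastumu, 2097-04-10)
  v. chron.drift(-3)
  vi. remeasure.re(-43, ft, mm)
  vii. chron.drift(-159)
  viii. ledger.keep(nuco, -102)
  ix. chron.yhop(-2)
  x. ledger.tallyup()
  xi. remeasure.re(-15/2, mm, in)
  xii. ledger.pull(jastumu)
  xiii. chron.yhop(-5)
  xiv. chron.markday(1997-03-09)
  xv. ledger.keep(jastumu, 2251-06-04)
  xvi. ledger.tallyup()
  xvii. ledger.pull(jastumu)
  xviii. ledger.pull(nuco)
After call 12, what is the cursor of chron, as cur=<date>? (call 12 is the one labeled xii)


Answer: cur=2011-01-05

Derivation:
→ remeasure.re(40, B, KiB)
← 5/128
→ chron.yhop(-3)
← 2012-08-06
→ chron.drift(314)
← 2013-06-16
→ ledger.keep(jastumu, 2097-04-10)
← nil
→ chron.drift(-3)
← 2013-06-13
→ remeasure.re(-43, ft, mm)
← -65532/5
→ chron.drift(-159)
← 2013-01-05
→ ledger.keep(nuco, -102)
← nil
→ chron.yhop(-2)
← 2011-01-05
→ ledger.tallyup()
← 2
→ remeasure.re(-15/2, mm, in)
← -75/254
→ ledger.pull(jastumu)
← 2097-04-10
→ chron.yhop(-5)
← 2006-01-05
→ chron.markday(1997-03-09)
← 1997-03-09
→ ledger.keep(jastumu, 2251-06-04)
← 2097-04-10
→ ledger.tallyup()
← 2
→ ledger.pull(jastumu)
← 2251-06-04
→ ledger.pull(nuco)
← -102


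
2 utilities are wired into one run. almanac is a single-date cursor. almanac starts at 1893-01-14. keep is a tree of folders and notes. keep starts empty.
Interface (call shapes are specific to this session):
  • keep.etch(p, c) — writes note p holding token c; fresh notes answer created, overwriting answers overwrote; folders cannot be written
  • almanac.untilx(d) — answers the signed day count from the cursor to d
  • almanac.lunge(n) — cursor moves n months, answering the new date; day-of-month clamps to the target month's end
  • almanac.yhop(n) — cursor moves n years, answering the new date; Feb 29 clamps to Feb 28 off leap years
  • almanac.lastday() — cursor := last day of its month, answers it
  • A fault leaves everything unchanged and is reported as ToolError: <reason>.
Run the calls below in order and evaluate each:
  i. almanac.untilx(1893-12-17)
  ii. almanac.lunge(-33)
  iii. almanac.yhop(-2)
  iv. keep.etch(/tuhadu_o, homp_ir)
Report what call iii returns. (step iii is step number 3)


Do: almanac.untilx[d→1893-12-17]
See: 337
Do: almanac.lunge[n→-33]
See: 1890-04-14
Do: almanac.yhop[n→-2]
See: 1888-04-14
Do: keep.etch[p→/tuhadu_o; c→homp_ir]
See: created

Answer: 1888-04-14


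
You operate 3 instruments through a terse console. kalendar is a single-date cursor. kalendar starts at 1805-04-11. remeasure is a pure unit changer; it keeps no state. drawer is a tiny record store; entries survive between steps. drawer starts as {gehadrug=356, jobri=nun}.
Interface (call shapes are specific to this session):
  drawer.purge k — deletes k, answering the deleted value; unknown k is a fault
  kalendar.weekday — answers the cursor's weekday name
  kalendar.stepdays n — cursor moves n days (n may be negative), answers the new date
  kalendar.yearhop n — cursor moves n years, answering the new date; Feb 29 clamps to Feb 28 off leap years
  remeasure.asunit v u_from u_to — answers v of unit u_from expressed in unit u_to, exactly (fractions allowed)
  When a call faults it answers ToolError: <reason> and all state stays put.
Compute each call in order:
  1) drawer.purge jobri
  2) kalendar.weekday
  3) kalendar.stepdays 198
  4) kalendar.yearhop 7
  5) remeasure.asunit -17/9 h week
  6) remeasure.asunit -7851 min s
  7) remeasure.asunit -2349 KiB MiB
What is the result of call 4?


Answer: 1812-10-26

Derivation:
I invoke drawer.purge using k: jobri, → nun.
Using kalendar.weekday: Thursday.
I call kalendar.stepdays using n: 198, and observe 1805-10-26.
I try kalendar.yearhop using n: 7, — result: 1812-10-26.
I try remeasure.asunit using v: -17/9, u_from: h, u_to: week, which returns -17/1512.
Now I run remeasure.asunit using v: -7851, u_from: min, u_to: s, — result: -471060.
I use remeasure.asunit using v: -2349, u_from: KiB, u_to: MiB, giving -2349/1024.


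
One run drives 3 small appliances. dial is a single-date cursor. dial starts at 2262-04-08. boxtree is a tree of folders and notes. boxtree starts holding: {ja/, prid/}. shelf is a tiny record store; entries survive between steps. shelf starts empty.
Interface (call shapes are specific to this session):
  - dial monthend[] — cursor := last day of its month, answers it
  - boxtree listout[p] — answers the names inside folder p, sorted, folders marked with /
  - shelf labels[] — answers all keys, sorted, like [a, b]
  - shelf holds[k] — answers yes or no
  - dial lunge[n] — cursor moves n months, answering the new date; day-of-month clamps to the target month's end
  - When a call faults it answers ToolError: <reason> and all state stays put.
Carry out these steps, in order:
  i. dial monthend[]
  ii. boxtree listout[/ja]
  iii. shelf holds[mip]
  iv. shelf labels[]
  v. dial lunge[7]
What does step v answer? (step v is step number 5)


Answer: 2262-11-30

Derivation:
I call dial monthend: 2262-04-30.
Next I call boxtree listout with p→/ja, and see [].
Then shelf holds with k→mip, — result: no.
Calling shelf labels, and get [].
Next I call dial lunge with n→7: 2262-11-30.


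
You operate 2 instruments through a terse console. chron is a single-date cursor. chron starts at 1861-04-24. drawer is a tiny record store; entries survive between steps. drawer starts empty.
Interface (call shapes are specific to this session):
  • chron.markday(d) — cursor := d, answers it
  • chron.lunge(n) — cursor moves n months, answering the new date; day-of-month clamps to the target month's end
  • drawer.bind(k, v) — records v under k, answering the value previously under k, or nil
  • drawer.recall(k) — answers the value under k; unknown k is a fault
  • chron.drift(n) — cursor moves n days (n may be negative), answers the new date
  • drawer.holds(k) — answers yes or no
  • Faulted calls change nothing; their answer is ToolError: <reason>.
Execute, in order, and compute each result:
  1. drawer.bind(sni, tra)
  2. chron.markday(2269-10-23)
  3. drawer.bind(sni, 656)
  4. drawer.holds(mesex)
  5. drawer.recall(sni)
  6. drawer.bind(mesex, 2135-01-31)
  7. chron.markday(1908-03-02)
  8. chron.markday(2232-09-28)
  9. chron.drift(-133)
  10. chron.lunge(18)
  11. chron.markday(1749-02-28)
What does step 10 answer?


[in] drawer.bind k='sni' v='tra'
[out] nil
[in] chron.markday d='2269-10-23'
[out] 2269-10-23
[in] drawer.bind k='sni' v='656'
[out] tra
[in] drawer.holds k='mesex'
[out] no
[in] drawer.recall k='sni'
[out] 656
[in] drawer.bind k='mesex' v='2135-01-31'
[out] nil
[in] chron.markday d='1908-03-02'
[out] 1908-03-02
[in] chron.markday d='2232-09-28'
[out] 2232-09-28
[in] chron.drift n='-133'
[out] 2232-05-18
[in] chron.lunge n='18'
[out] 2233-11-18
[in] chron.markday d='1749-02-28'
[out] 1749-02-28

Answer: 2233-11-18


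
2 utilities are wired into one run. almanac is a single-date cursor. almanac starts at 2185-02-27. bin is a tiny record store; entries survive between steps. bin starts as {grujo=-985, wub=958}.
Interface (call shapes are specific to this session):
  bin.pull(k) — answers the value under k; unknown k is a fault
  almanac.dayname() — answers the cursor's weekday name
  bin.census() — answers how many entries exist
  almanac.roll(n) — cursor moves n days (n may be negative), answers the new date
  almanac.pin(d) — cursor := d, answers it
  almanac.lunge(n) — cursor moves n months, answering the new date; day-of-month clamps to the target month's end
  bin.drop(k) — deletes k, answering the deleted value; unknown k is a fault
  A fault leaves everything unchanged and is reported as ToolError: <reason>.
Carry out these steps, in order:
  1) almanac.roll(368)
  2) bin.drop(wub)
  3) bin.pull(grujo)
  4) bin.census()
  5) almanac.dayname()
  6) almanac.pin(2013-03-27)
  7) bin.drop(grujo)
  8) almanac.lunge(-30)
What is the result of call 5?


·→ almanac.roll(n: 368)
·← 2186-03-02
·→ bin.drop(k: wub)
·← 958
·→ bin.pull(k: grujo)
·← -985
·→ bin.census()
·← 1
·→ almanac.dayname()
·← Thursday
·→ almanac.pin(d: 2013-03-27)
·← 2013-03-27
·→ bin.drop(k: grujo)
·← -985
·→ almanac.lunge(n: -30)
·← 2010-09-27

Answer: Thursday


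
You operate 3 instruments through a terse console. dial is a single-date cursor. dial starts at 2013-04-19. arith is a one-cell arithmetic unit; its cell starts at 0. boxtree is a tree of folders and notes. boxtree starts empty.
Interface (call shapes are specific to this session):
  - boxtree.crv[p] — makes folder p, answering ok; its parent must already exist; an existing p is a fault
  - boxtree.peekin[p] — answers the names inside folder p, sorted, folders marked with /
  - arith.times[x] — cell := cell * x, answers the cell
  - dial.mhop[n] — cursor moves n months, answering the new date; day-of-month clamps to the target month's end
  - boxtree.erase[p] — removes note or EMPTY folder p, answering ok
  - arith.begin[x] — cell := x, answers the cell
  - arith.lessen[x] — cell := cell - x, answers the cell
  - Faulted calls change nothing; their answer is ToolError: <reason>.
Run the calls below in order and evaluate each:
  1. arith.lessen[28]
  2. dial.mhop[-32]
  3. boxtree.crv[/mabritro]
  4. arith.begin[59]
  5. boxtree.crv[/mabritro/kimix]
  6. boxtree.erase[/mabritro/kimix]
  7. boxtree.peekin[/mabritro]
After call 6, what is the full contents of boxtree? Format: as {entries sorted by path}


I try arith.lessen using x→28, and get -28.
I try dial.mhop using n→-32, and observe 2010-08-19.
Next I call boxtree.crv using p→/mabritro, → ok.
I invoke arith.begin using x→59, and get 59.
Next I call boxtree.crv using p→/mabritro/kimix, and see ok.
I run boxtree.erase using p→/mabritro/kimix, which returns ok.
I call boxtree.peekin using p→/mabritro: [].

Answer: {mabritro/}


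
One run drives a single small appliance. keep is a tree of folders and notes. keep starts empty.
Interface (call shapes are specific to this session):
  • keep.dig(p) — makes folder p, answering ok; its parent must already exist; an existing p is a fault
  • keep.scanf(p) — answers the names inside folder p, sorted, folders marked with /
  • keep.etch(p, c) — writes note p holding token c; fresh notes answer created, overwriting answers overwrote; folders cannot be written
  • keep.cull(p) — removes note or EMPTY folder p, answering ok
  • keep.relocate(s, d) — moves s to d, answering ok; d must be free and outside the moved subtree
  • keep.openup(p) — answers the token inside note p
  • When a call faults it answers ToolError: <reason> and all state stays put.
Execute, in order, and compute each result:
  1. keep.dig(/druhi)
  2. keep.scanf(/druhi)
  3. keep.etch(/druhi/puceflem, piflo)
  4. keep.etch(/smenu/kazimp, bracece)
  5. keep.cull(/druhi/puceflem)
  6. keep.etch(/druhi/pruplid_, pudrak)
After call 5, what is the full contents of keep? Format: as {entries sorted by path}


Answer: {druhi/}

Derivation:
Step: dig[p: /druhi]
Result: ok
Step: scanf[p: /druhi]
Result: []
Step: etch[p: /druhi/puceflem; c: piflo]
Result: created
Step: etch[p: /smenu/kazimp; c: bracece]
Result: ToolError: no parent
Step: cull[p: /druhi/puceflem]
Result: ok
Step: etch[p: /druhi/pruplid_; c: pudrak]
Result: created


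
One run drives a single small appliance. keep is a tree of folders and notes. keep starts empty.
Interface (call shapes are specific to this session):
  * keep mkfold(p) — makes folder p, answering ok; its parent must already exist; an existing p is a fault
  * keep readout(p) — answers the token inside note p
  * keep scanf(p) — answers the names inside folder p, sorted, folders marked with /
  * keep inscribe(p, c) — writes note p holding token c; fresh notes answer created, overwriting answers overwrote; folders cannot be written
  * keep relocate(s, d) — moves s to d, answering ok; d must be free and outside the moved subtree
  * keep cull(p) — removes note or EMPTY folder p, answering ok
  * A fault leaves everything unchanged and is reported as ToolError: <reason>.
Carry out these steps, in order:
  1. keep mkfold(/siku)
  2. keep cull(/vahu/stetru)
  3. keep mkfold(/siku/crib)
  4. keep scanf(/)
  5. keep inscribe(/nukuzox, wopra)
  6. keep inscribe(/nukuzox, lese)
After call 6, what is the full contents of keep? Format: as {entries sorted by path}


! 1. keep mkfold(p=/siku) == ok
! 2. keep cull(p=/vahu/stetru) == ToolError: not found
! 3. keep mkfold(p=/siku/crib) == ok
! 4. keep scanf(p=/) == [siku/]
! 5. keep inscribe(p=/nukuzox, c=wopra) == created
! 6. keep inscribe(p=/nukuzox, c=lese) == overwrote

Answer: {nukuzox=lese, siku/, siku/crib/}


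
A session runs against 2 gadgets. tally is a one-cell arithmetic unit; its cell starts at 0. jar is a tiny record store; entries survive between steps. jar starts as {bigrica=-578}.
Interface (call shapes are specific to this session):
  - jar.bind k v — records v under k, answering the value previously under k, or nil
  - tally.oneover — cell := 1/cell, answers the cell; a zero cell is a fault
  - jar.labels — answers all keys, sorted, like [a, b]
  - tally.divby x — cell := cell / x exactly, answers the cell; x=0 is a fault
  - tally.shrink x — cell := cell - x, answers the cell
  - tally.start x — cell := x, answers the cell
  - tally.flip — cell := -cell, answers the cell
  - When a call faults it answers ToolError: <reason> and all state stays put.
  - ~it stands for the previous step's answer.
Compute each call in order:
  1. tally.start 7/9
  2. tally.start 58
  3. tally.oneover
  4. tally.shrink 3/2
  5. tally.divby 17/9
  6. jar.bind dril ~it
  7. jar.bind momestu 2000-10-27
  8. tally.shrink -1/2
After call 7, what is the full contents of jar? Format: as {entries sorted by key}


Answer: {bigrica=-578, dril=-387/493, momestu=2000-10-27}

Derivation:
CALL tally.start[x→7/9]
RET  7/9
CALL tally.start[x→58]
RET  58
CALL tally.oneover[]
RET  1/58
CALL tally.shrink[x→3/2]
RET  -43/29
CALL tally.divby[x→17/9]
RET  -387/493
CALL jar.bind[k→dril; v→~it]
RET  nil
CALL jar.bind[k→momestu; v→2000-10-27]
RET  nil
CALL tally.shrink[x→-1/2]
RET  -281/986


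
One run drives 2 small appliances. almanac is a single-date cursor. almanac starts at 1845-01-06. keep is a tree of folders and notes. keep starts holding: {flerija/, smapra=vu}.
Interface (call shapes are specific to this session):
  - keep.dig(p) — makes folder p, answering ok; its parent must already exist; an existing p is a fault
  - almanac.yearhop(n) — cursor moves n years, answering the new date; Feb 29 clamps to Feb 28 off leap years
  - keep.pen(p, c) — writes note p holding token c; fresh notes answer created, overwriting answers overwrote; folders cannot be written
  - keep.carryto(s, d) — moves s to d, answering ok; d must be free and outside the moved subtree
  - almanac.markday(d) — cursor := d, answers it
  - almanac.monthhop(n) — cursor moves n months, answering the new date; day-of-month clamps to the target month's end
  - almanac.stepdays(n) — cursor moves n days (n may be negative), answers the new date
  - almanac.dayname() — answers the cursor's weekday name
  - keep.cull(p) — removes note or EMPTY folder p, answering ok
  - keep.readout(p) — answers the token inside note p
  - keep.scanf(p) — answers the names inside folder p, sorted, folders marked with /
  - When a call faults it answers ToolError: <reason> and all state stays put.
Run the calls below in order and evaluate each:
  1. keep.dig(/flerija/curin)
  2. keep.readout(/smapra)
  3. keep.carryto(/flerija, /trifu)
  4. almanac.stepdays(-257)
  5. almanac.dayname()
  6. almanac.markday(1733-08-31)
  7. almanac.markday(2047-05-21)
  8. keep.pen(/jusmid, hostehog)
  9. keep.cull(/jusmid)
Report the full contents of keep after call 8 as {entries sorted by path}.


Answer: {jusmid=hostehog, smapra=vu, trifu/, trifu/curin/}

Derivation:
$ keep.dig /flerija/curin
  ok
$ keep.readout /smapra
  vu
$ keep.carryto /flerija /trifu
  ok
$ almanac.stepdays -257
  1844-04-24
$ almanac.dayname
  Wednesday
$ almanac.markday 1733-08-31
  1733-08-31
$ almanac.markday 2047-05-21
  2047-05-21
$ keep.pen /jusmid hostehog
  created
$ keep.cull /jusmid
  ok


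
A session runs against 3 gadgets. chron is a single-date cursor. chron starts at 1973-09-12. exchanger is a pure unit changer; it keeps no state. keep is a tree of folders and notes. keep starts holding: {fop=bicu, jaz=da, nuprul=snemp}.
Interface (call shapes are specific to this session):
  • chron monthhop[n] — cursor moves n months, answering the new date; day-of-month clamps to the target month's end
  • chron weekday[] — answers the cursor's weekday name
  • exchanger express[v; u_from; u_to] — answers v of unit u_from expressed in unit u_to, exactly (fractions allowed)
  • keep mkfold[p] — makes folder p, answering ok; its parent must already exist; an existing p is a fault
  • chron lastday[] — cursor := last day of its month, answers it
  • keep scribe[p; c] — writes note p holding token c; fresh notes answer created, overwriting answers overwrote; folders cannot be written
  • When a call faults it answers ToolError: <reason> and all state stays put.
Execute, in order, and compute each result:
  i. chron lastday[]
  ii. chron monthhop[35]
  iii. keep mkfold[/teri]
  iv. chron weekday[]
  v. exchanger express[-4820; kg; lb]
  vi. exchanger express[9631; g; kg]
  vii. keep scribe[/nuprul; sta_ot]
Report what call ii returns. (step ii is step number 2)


~$ chron lastday
  1973-09-30
~$ chron monthhop n='35'
  1976-08-30
~$ keep mkfold p='/teri'
  ok
~$ chron weekday
  Monday
~$ exchanger express v='-4820' u_from='kg' u_to='lb'
  -482000000000/45359237
~$ exchanger express v='9631' u_from='g' u_to='kg'
  9631/1000
~$ keep scribe p='/nuprul' c='sta_ot'
  overwrote

Answer: 1976-08-30


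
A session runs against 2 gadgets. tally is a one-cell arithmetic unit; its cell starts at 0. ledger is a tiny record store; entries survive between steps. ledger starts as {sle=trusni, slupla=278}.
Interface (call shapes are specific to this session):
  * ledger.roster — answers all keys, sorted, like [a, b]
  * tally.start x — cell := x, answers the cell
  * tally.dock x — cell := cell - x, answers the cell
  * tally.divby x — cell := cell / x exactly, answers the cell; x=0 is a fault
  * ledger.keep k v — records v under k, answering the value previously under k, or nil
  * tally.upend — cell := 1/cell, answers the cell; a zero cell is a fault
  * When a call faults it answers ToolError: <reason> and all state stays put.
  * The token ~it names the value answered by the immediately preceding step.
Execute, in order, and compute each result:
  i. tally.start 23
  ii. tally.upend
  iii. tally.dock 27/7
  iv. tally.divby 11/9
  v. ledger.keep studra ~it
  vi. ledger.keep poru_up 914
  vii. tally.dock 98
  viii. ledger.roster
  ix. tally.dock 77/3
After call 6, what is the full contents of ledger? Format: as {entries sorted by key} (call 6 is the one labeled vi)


Invoking start(x='23'), which returns 23.
I invoke upend, — result: 1/23.
Using dock(x='27/7'), — result: -614/161.
I invoke divby(x='11/9'), which returns -5526/1771.
Invoking keep(k='studra', v='~it'), and observe nil.
I use keep(k='poru_up', v='914'), which returns nil.
Now I run dock(x='98'), — result: -179084/1771.
Now I run roster(), and see [poru_up, sle, slupla, studra].
Next I call dock(x='77/3'): -673619/5313.

Answer: {poru_up=914, sle=trusni, slupla=278, studra=-5526/1771}


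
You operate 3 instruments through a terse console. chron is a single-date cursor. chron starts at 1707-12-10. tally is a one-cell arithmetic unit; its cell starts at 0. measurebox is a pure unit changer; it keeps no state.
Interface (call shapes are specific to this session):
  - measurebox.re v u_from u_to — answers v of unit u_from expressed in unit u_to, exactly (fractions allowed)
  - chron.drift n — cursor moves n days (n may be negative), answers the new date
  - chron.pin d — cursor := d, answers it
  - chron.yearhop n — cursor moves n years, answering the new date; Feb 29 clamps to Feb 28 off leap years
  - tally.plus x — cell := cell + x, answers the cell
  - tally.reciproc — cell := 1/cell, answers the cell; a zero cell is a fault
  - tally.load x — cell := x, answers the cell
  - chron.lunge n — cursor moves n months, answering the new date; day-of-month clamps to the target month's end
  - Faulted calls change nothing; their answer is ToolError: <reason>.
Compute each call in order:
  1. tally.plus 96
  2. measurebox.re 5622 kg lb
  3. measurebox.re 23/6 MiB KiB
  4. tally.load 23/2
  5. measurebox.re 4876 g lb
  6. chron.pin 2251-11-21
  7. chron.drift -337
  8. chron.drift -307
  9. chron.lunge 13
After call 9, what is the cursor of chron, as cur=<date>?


Answer: cur=2251-03-15

Derivation:
Step: plus[x='96']
Result: 96
Step: re[v='5622'; u_from='kg'; u_to='lb']
Result: 562200000000/45359237
Step: re[v='23/6'; u_from='MiB'; u_to='KiB']
Result: 11776/3
Step: load[x='23/2']
Result: 23/2
Step: re[v='4876'; u_from='g'; u_to='lb']
Result: 487600000/45359237
Step: pin[d='2251-11-21']
Result: 2251-11-21
Step: drift[n='-337']
Result: 2250-12-19
Step: drift[n='-307']
Result: 2250-02-15
Step: lunge[n='13']
Result: 2251-03-15


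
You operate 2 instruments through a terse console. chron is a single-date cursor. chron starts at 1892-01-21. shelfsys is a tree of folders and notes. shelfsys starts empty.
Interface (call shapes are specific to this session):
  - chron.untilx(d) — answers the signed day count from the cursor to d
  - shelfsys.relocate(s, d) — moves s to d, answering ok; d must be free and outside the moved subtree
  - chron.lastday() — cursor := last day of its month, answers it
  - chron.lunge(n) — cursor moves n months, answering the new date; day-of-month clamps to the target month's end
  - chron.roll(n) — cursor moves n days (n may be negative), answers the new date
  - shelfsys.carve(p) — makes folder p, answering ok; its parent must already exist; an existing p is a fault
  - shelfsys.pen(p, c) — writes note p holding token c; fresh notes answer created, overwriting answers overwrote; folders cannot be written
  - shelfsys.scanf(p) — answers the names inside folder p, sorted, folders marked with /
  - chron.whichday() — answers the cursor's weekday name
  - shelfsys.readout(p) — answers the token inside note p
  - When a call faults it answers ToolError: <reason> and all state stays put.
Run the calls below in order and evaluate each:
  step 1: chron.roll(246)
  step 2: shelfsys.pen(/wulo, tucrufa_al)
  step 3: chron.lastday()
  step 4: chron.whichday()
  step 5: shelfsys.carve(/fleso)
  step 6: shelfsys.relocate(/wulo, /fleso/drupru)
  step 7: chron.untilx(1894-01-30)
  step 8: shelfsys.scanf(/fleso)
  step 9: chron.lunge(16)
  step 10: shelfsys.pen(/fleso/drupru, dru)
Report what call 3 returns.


-> chron.roll(n=246)
<- 1892-09-23
-> shelfsys.pen(p=/wulo, c=tucrufa_al)
<- created
-> chron.lastday()
<- 1892-09-30
-> chron.whichday()
<- Friday
-> shelfsys.carve(p=/fleso)
<- ok
-> shelfsys.relocate(s=/wulo, d=/fleso/drupru)
<- ok
-> chron.untilx(d=1894-01-30)
<- 487
-> shelfsys.scanf(p=/fleso)
<- [drupru]
-> chron.lunge(n=16)
<- 1894-01-30
-> shelfsys.pen(p=/fleso/drupru, c=dru)
<- overwrote

Answer: 1892-09-30


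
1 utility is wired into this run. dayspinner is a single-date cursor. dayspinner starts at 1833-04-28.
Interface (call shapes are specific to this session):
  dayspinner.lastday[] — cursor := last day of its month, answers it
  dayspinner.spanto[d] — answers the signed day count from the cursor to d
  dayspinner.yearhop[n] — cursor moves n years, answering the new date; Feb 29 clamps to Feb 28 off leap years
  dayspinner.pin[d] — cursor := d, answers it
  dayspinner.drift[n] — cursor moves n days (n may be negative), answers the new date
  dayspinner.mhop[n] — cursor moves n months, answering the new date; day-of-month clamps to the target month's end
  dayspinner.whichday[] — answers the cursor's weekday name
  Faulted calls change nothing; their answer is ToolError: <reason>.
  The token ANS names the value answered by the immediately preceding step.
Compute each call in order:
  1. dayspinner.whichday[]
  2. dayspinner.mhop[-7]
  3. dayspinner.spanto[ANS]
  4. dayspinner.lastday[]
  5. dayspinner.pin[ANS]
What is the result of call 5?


-> whichday()
<- Sunday
-> mhop(n=-7)
<- 1832-09-28
-> spanto(d=ANS)
<- 0
-> lastday()
<- 1832-09-30
-> pin(d=ANS)
<- 1832-09-30

Answer: 1832-09-30


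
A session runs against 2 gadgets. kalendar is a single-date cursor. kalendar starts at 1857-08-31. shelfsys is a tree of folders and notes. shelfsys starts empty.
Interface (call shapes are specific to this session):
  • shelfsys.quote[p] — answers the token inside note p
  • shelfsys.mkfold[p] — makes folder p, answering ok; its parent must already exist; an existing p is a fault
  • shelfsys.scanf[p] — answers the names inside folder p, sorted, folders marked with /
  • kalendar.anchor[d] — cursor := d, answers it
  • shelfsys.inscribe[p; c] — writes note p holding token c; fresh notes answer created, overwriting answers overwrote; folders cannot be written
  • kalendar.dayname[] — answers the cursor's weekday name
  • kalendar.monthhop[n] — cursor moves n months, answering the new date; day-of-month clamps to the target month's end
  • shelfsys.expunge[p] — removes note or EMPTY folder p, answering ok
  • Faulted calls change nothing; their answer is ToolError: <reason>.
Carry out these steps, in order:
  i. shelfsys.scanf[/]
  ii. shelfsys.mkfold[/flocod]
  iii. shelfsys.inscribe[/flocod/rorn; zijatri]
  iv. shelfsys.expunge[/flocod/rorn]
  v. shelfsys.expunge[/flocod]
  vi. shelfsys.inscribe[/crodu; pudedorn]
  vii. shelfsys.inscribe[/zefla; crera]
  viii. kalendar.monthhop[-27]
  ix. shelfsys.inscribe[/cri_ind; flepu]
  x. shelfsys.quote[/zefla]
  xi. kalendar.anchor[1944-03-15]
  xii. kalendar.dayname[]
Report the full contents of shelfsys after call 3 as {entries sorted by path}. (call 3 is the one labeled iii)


Answer: {flocod/, flocod/rorn=zijatri}

Derivation:
! shelfsys.scanf(/) ~> []
! shelfsys.mkfold(/flocod) ~> ok
! shelfsys.inscribe(/flocod/rorn, zijatri) ~> created
! shelfsys.expunge(/flocod/rorn) ~> ok
! shelfsys.expunge(/flocod) ~> ok
! shelfsys.inscribe(/crodu, pudedorn) ~> created
! shelfsys.inscribe(/zefla, crera) ~> created
! kalendar.monthhop(-27) ~> 1855-05-31
! shelfsys.inscribe(/cri_ind, flepu) ~> created
! shelfsys.quote(/zefla) ~> crera
! kalendar.anchor(1944-03-15) ~> 1944-03-15
! kalendar.dayname() ~> Wednesday


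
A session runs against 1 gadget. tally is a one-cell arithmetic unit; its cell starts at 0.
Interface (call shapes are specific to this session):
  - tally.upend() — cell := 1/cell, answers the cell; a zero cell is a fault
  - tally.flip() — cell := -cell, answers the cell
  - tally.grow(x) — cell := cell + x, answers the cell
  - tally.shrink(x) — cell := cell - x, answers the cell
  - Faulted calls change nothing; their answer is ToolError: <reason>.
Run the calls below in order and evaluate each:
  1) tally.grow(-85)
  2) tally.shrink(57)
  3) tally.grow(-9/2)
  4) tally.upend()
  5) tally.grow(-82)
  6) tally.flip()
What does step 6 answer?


·→ grow(x: -85)
·← -85
·→ shrink(x: 57)
·← -142
·→ grow(x: -9/2)
·← -293/2
·→ upend()
·← -2/293
·→ grow(x: -82)
·← -24028/293
·→ flip()
·← 24028/293

Answer: 24028/293


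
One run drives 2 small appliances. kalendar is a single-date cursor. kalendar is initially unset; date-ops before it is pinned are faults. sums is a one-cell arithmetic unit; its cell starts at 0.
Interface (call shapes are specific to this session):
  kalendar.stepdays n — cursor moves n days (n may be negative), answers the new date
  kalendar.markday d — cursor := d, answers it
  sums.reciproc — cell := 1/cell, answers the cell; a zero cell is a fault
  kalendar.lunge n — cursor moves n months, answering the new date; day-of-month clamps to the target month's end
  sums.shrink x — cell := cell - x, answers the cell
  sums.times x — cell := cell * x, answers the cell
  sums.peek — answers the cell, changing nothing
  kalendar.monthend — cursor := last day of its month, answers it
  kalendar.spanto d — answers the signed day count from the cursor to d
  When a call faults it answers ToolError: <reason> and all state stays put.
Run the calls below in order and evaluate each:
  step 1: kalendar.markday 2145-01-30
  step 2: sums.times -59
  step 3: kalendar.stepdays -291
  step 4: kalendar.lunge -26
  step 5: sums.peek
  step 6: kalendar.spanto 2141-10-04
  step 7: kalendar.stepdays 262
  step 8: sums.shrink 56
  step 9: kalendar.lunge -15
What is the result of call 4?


// 1. markday(d: 2145-01-30) ~> 2145-01-30
// 2. times(x: -59) ~> 0
// 3. stepdays(n: -291) ~> 2144-04-14
// 4. lunge(n: -26) ~> 2142-02-14
// 5. peek() ~> 0
// 6. spanto(d: 2141-10-04) ~> -133
// 7. stepdays(n: 262) ~> 2142-11-03
// 8. shrink(x: 56) ~> -56
// 9. lunge(n: -15) ~> 2141-08-03

Answer: 2142-02-14


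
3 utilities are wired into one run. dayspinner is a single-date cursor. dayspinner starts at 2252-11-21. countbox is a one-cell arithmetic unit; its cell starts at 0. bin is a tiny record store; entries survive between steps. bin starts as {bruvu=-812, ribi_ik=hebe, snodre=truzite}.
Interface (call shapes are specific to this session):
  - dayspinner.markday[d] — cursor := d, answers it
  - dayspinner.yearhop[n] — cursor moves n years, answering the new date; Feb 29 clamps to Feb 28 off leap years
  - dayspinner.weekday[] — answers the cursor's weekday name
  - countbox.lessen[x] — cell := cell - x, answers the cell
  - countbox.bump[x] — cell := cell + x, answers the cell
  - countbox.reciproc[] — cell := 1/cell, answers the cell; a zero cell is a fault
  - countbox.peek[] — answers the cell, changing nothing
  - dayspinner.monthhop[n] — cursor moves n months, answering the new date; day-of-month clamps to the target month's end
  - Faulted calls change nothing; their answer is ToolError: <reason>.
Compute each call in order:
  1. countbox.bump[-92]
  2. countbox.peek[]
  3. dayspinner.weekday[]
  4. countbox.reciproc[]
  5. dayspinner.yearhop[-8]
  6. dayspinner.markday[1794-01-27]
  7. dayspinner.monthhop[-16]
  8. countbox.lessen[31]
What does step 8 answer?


Answer: -2853/92

Derivation:
>> bump(x: -92)
<< -92
>> peek()
<< -92
>> weekday()
<< Sunday
>> reciproc()
<< -1/92
>> yearhop(n: -8)
<< 2244-11-21
>> markday(d: 1794-01-27)
<< 1794-01-27
>> monthhop(n: -16)
<< 1792-09-27
>> lessen(x: 31)
<< -2853/92


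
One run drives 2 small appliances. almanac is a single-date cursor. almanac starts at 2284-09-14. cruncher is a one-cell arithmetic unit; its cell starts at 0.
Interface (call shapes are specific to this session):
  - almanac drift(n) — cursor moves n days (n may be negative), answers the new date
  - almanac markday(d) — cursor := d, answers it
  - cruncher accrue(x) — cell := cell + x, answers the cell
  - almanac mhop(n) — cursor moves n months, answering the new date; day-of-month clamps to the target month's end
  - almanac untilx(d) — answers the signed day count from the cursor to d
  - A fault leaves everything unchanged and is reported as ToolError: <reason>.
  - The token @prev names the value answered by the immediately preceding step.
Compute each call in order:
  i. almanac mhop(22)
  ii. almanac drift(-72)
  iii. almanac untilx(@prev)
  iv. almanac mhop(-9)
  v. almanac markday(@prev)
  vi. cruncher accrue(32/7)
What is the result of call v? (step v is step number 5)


Answer: 2285-08-03

Derivation:
Then almanac mhop(n→22), and see 2286-07-14.
Using almanac drift(n→-72), and get 2286-05-03.
Using almanac untilx(d→@prev), which returns 0.
I run almanac mhop(n→-9): 2285-08-03.
I try almanac markday(d→@prev), yielding 2285-08-03.
I run cruncher accrue(x→32/7), and see 32/7.


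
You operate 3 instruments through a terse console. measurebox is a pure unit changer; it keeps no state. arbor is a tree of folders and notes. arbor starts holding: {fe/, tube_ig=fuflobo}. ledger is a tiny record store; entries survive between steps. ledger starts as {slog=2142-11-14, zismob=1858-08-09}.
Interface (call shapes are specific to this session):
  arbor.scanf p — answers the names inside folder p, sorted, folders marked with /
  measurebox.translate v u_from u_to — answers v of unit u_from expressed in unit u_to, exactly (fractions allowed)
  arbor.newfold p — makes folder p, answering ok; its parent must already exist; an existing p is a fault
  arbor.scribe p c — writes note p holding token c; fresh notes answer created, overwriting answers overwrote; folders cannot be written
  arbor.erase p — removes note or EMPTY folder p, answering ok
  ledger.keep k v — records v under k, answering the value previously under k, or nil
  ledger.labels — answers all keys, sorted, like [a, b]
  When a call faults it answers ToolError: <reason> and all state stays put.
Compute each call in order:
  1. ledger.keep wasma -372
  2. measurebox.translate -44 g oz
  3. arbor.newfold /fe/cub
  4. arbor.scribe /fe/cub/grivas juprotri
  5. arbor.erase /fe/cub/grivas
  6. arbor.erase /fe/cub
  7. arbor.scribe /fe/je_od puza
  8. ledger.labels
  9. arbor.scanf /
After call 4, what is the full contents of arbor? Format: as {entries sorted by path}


Answer: {fe/, fe/cub/, fe/cub/grivas=juprotri, tube_ig=fuflobo}

Derivation:
CALL ledger.keep[k='wasma'; v='-372']
RET  nil
CALL measurebox.translate[v='-44'; u_from='g'; u_to='oz']
RET  -6400000/4123567
CALL arbor.newfold[p='/fe/cub']
RET  ok
CALL arbor.scribe[p='/fe/cub/grivas'; c='juprotri']
RET  created
CALL arbor.erase[p='/fe/cub/grivas']
RET  ok
CALL arbor.erase[p='/fe/cub']
RET  ok
CALL arbor.scribe[p='/fe/je_od'; c='puza']
RET  created
CALL ledger.labels[]
RET  [slog, wasma, zismob]
CALL arbor.scanf[p='/']
RET  [fe/, tube_ig]


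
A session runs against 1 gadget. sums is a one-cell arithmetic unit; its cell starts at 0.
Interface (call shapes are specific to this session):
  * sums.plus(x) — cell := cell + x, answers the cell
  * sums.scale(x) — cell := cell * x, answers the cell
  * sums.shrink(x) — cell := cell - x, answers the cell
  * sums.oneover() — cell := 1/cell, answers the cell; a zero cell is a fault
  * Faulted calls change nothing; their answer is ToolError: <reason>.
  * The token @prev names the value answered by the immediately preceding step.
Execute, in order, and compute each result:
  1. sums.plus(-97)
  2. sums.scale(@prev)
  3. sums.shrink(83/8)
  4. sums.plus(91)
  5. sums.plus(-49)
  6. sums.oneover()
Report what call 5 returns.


Answer: 75525/8

Derivation:
I invoke sums.plus(x→-97), which returns -97.
I run sums.scale(x→@prev), — result: 9409.
Using sums.shrink(x→83/8): 75189/8.
Then sums.plus(x→91), → 75917/8.
Calling sums.plus(x→-49), → 75525/8.
Calling sums.oneover(), and see 8/75525.


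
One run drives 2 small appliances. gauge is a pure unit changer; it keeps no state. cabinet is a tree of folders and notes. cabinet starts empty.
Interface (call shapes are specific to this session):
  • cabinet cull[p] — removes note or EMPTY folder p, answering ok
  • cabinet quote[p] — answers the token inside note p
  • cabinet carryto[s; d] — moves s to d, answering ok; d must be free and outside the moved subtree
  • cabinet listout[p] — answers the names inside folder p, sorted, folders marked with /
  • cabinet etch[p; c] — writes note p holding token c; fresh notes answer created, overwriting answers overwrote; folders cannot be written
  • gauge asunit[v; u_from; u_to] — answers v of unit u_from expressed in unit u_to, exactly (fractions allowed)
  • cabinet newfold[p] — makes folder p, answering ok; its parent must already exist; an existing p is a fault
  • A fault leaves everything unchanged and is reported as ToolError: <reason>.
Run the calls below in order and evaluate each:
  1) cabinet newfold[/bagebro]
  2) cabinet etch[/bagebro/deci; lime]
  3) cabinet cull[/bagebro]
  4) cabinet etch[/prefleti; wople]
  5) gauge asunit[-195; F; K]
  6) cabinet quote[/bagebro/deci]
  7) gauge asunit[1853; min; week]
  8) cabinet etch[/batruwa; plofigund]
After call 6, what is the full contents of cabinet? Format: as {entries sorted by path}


% 1. cabinet newfold(p→/bagebro) -> ok
% 2. cabinet etch(p→/bagebro/deci, c→lime) -> created
% 3. cabinet cull(p→/bagebro) -> ToolError: not empty
% 4. cabinet etch(p→/prefleti, c→wople) -> created
% 5. gauge asunit(v→-195, u_from→F, u_to→K) -> 26467/180
% 6. cabinet quote(p→/bagebro/deci) -> lime
% 7. gauge asunit(v→1853, u_from→min, u_to→week) -> 1853/10080
% 8. cabinet etch(p→/batruwa, c→plofigund) -> created

Answer: {bagebro/, bagebro/deci=lime, prefleti=wople}
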